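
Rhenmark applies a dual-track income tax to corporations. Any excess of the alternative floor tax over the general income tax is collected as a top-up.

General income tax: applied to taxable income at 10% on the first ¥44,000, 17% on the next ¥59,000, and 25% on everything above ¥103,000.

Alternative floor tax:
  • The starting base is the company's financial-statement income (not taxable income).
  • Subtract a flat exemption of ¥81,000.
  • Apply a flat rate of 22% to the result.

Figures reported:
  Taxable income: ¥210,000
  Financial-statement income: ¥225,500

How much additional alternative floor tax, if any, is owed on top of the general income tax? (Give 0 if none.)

General income tax:
  ¥44,000 × 10% = ¥4,400
  ¥59,000 × 17% = ¥10,030
  ¥107,000 × 25% = ¥26,750
  → ¥41,180

Alternative floor tax:
  Base (financial-statement income): ¥225,500
  Less exemption ¥81,000 → base ¥144,500
  ¥144,500 × 22% = ¥31,790

¥31,790 ≤ ¥41,180, so no add-on is due.

¥0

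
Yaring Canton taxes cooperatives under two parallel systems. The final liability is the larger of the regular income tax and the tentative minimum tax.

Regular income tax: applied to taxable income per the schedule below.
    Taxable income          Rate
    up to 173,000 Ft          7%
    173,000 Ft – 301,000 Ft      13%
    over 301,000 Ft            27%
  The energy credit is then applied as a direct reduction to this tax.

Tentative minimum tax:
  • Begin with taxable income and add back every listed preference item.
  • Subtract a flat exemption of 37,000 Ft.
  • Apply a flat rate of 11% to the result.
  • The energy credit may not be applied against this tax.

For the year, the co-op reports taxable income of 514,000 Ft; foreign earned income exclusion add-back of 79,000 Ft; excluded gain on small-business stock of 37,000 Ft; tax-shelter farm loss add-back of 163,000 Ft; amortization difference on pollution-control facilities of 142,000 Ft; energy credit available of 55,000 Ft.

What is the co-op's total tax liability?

98,780 Ft

Tentative minimum tax:
  Adjusted income: 514,000 Ft + 79,000 Ft + 37,000 Ft + 163,000 Ft + 142,000 Ft = 935,000 Ft
  Less exemption 37,000 Ft → base 898,000 Ft
  898,000 Ft × 11% = 98,780 Ft

Regular income tax:
  173,000 Ft × 7% = 12,110 Ft
  128,000 Ft × 13% = 16,640 Ft
  213,000 Ft × 27% = 57,510 Ft
  → 86,260 Ft
  Less energy credit 55,000 Ft → 31,260 Ft

98,780 Ft > 31,260 Ft, so the tentative minimum tax is the binding amount.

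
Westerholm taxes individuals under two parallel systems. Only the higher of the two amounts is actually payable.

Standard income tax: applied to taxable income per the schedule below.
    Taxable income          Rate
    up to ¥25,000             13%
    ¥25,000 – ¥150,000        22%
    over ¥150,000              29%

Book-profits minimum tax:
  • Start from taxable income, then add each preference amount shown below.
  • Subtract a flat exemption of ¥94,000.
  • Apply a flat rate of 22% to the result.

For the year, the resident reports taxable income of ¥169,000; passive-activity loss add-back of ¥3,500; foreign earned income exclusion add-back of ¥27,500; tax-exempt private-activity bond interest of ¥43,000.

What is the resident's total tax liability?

Book-profits minimum tax:
  Adjusted income: ¥169,000 + ¥3,500 + ¥27,500 + ¥43,000 = ¥243,000
  Less exemption ¥94,000 → base ¥149,000
  ¥149,000 × 22% = ¥32,780

Standard income tax:
  ¥25,000 × 13% = ¥3,250
  ¥125,000 × 22% = ¥27,500
  ¥19,000 × 29% = ¥5,510
  → ¥36,260

¥36,260 > ¥32,780, so the standard income tax governs.

¥36,260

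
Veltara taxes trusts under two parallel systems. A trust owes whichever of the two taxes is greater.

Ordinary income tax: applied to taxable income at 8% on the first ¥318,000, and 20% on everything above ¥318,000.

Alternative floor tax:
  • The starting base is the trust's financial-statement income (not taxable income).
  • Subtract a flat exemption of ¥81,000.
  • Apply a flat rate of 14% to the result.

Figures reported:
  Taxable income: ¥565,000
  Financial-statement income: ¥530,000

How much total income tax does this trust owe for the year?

Ordinary income tax:
  ¥318,000 × 8% = ¥25,440
  ¥247,000 × 20% = ¥49,400
  → ¥74,840

Alternative floor tax:
  Base (financial-statement income): ¥530,000
  Less exemption ¥81,000 → base ¥449,000
  ¥449,000 × 14% = ¥62,860

¥74,840 > ¥62,860, so the ordinary income tax governs.

¥74,840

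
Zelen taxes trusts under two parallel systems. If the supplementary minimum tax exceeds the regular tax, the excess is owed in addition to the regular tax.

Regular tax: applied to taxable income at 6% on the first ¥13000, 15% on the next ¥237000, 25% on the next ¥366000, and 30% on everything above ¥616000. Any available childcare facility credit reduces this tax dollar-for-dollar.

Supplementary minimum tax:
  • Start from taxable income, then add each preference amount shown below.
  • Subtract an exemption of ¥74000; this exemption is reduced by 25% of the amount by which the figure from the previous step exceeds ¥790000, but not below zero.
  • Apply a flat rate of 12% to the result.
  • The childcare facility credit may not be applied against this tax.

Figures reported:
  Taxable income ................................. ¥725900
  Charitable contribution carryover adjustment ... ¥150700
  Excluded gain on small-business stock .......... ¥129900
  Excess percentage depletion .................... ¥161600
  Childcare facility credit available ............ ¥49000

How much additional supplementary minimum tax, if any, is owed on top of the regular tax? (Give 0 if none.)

¥28372

Regular tax:
  ¥13000 × 6% = ¥780
  ¥237000 × 15% = ¥35550
  ¥366000 × 25% = ¥91500
  ¥109900 × 30% = ¥32970
  → ¥160800
  Less childcare facility credit ¥49000 → ¥111800

Supplementary minimum tax:
  Adjusted income: ¥725900 + ¥150700 + ¥129900 + ¥161600 = ¥1168100
  Exemption: 25% × (¥1168100 − ¥790000) = ¥94525 ≥ ¥74000, so the exemption is fully phased out
  Base: ¥1168100 − ¥0 = ¥1168100
  ¥1168100 × 12% = ¥140172

Excess of supplementary minimum tax over regular tax: ¥140172 − ¥111800 = ¥28372.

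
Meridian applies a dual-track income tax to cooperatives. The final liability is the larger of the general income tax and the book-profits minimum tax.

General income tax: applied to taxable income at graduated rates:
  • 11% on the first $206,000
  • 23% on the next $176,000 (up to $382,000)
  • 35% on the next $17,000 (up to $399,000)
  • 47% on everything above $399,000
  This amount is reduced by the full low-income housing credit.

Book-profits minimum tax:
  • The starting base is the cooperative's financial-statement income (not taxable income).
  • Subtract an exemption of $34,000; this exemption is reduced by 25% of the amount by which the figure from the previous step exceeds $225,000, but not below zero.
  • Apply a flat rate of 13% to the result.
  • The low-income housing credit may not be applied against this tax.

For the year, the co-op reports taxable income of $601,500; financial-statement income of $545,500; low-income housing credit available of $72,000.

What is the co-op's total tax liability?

$92,265

Book-profits minimum tax:
  Base (financial-statement income): $545,500
  Exemption: 25% × ($545,500 − $225,000) = $80,125 ≥ $34,000, so the exemption is fully phased out
  Base: $545,500 − $0 = $545,500
  $545,500 × 13% = $70,915

General income tax:
  $206,000 × 11% = $22,660
  $176,000 × 23% = $40,480
  $17,000 × 35% = $5,950
  $202,500 × 47% = $95,175
  → $164,265
  Less low-income housing credit $72,000 → $92,265

$92,265 > $70,915, so the general income tax governs.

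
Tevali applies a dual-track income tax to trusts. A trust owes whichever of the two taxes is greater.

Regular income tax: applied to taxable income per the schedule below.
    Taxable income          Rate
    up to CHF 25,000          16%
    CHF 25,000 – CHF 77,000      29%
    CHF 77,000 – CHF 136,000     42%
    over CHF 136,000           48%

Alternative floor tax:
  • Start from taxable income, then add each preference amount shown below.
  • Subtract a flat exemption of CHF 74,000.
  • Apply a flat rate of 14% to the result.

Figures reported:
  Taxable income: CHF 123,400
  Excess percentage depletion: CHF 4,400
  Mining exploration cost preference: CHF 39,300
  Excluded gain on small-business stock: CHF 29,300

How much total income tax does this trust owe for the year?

CHF 38,568

Alternative floor tax:
  Adjusted income: CHF 123,400 + CHF 4,400 + CHF 39,300 + CHF 29,300 = CHF 196,400
  Less exemption CHF 74,000 → base CHF 122,400
  CHF 122,400 × 14% = CHF 17,136

Regular income tax:
  CHF 25,000 × 16% = CHF 4,000
  CHF 52,000 × 29% = CHF 15,080
  CHF 46,400 × 42% = CHF 19,488
  → CHF 38,568

CHF 38,568 > CHF 17,136, so the regular income tax governs.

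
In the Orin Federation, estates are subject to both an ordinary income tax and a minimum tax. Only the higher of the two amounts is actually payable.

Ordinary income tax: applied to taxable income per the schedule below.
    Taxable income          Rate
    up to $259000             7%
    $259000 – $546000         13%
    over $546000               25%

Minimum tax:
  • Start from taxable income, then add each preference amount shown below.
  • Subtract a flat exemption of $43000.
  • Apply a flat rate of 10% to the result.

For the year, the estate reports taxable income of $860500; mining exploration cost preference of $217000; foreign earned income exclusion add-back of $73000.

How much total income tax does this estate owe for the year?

Minimum tax:
  Adjusted income: $860500 + $217000 + $73000 = $1150500
  Less exemption $43000 → base $1107500
  $1107500 × 10% = $110750

Ordinary income tax:
  $259000 × 7% = $18130
  $287000 × 13% = $37310
  $314500 × 25% = $78625
  → $134065

$134065 > $110750, so the ordinary income tax governs.

$134065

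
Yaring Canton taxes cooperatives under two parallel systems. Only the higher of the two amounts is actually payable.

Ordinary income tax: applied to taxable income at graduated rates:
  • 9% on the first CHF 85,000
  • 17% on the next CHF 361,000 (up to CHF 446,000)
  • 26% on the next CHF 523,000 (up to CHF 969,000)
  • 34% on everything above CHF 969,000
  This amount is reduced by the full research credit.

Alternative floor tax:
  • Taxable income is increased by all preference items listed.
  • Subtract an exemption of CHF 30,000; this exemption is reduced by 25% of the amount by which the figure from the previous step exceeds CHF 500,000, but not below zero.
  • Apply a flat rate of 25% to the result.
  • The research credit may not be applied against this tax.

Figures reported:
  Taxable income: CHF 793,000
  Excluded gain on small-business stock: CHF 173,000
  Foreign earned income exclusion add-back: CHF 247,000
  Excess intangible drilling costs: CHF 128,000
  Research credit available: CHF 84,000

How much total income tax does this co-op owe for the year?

CHF 335,250

Alternative floor tax:
  Adjusted income: CHF 793,000 + CHF 173,000 + CHF 247,000 + CHF 128,000 = CHF 1,341,000
  Exemption: 25% × (CHF 1,341,000 − CHF 500,000) = CHF 210,250 ≥ CHF 30,000, so the exemption is fully phased out
  Base: CHF 1,341,000 − CHF 0 = CHF 1,341,000
  CHF 1,341,000 × 25% = CHF 335,250

Ordinary income tax:
  CHF 85,000 × 9% = CHF 7,650
  CHF 361,000 × 17% = CHF 61,370
  CHF 347,000 × 26% = CHF 90,220
  → CHF 159,240
  Less research credit CHF 84,000 → CHF 75,240

CHF 335,250 > CHF 75,240, so the alternative floor tax is the binding amount.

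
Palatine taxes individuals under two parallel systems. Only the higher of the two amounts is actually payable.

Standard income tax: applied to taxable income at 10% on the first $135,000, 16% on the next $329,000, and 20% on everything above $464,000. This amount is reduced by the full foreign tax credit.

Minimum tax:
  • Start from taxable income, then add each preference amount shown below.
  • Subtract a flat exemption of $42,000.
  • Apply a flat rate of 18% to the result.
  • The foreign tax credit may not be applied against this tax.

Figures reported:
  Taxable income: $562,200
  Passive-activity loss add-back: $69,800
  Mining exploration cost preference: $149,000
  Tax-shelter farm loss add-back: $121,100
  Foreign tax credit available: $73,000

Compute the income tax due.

Standard income tax:
  $135,000 × 10% = $13,500
  $329,000 × 16% = $52,640
  $98,200 × 20% = $19,640
  → $85,780
  Less foreign tax credit $73,000 → $12,780

Minimum tax:
  Adjusted income: $562,200 + $69,800 + $149,000 + $121,100 = $902,100
  Less exemption $42,000 → base $860,100
  $860,100 × 18% = $154,818

$154,818 > $12,780, so the minimum tax is the binding amount.

$154,818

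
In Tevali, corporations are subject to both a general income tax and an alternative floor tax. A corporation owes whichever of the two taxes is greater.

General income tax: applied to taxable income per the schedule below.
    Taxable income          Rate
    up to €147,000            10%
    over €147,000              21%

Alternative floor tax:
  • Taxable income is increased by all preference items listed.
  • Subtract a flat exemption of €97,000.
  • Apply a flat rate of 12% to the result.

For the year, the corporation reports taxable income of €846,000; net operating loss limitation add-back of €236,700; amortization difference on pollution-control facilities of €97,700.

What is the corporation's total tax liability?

€161,490

Alternative floor tax:
  Adjusted income: €846,000 + €236,700 + €97,700 = €1,180,400
  Less exemption €97,000 → base €1,083,400
  €1,083,400 × 12% = €130,008

General income tax:
  €147,000 × 10% = €14,700
  €699,000 × 21% = €146,790
  → €161,490

€161,490 > €130,008, so the general income tax governs.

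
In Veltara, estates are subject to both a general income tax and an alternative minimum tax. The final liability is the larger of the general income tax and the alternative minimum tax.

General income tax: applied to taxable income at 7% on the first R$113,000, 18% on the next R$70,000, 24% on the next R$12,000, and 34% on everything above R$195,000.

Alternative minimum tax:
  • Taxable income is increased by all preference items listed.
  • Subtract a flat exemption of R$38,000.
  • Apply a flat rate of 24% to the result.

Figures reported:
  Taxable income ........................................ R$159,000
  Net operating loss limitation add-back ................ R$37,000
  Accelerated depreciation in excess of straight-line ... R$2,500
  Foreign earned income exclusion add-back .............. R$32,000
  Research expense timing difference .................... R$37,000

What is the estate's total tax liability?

General income tax:
  R$113,000 × 7% = R$7,910
  R$46,000 × 18% = R$8,280
  → R$16,190

Alternative minimum tax:
  Adjusted income: R$159,000 + R$37,000 + R$2,500 + R$32,000 + R$37,000 = R$267,500
  Less exemption R$38,000 → base R$229,500
  R$229,500 × 24% = R$55,080

R$55,080 > R$16,190, so the alternative minimum tax is the binding amount.

R$55,080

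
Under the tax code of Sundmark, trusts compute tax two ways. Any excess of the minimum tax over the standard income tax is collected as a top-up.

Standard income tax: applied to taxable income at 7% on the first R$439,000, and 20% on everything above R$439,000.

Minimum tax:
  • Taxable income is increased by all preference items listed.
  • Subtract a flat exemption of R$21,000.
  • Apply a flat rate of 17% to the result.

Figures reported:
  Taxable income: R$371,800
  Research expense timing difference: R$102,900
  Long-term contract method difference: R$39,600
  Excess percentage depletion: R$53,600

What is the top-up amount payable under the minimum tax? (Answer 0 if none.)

Minimum tax:
  Adjusted income: R$371,800 + R$102,900 + R$39,600 + R$53,600 = R$567,900
  Less exemption R$21,000 → base R$546,900
  R$546,900 × 17% = R$92,973

Standard income tax:
  R$371,800 × 7% = R$26,026

Excess of minimum tax over standard income tax: R$92,973 − R$26,026 = R$66,947.

R$66,947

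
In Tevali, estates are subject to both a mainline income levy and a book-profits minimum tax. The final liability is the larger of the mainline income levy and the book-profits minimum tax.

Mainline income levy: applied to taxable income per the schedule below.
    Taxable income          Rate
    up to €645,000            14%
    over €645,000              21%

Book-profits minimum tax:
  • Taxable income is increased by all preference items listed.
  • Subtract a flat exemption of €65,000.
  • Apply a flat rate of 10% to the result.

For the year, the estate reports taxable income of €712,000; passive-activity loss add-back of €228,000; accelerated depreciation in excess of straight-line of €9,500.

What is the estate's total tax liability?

Mainline income levy:
  €645,000 × 14% = €90,300
  €67,000 × 21% = €14,070
  → €104,370

Book-profits minimum tax:
  Adjusted income: €712,000 + €228,000 + €9,500 = €949,500
  Less exemption €65,000 → base €884,500
  €884,500 × 10% = €88,450

€104,370 > €88,450, so the mainline income levy governs.

€104,370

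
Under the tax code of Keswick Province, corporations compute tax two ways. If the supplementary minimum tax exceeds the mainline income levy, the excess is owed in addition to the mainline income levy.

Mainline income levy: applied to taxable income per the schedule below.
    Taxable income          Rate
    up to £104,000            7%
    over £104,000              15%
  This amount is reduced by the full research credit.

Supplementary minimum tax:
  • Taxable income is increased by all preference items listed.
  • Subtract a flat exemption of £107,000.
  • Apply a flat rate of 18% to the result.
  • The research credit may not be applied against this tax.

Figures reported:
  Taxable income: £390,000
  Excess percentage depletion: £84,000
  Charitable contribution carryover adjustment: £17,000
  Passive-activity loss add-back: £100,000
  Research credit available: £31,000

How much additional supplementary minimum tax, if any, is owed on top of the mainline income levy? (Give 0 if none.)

£67,940

Mainline income levy:
  £104,000 × 7% = £7,280
  £286,000 × 15% = £42,900
  → £50,180
  Less research credit £31,000 → £19,180

Supplementary minimum tax:
  Adjusted income: £390,000 + £84,000 + £17,000 + £100,000 = £591,000
  Less exemption £107,000 → base £484,000
  £484,000 × 18% = £87,120

Excess of supplementary minimum tax over mainline income levy: £87,120 − £19,180 = £67,940.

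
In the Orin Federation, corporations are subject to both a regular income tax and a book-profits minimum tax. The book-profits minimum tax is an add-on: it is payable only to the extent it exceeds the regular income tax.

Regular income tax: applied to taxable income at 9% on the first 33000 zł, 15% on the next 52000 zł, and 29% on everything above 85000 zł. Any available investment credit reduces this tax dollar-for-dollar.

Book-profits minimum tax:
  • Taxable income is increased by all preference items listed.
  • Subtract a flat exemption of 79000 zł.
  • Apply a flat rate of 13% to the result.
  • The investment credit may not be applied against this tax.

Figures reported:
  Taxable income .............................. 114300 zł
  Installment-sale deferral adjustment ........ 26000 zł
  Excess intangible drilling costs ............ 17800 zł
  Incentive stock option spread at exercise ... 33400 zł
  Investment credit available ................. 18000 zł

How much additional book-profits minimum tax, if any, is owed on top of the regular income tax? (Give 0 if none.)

13358 zł

Regular income tax:
  33000 zł × 9% = 2970 zł
  52000 zł × 15% = 7800 zł
  29300 zł × 29% = 8497 zł
  → 19267 zł
  Less investment credit 18000 zł → 1267 zł

Book-profits minimum tax:
  Adjusted income: 114300 zł + 26000 zł + 17800 zł + 33400 zł = 191500 zł
  Less exemption 79000 zł → base 112500 zł
  112500 zł × 13% = 14625 zł

Excess of book-profits minimum tax over regular income tax: 14625 zł − 1267 zł = 13358 zł.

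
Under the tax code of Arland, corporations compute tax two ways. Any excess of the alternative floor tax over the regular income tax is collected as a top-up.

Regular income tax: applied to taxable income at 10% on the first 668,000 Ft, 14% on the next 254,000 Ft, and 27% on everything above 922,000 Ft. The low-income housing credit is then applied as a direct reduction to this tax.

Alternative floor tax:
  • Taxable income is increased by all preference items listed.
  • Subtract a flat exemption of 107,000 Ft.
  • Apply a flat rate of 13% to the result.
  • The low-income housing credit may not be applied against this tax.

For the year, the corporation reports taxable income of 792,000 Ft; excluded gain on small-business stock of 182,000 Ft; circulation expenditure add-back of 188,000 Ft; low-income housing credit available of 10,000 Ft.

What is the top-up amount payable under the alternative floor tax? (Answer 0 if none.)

Alternative floor tax:
  Adjusted income: 792,000 Ft + 182,000 Ft + 188,000 Ft = 1,162,000 Ft
  Less exemption 107,000 Ft → base 1,055,000 Ft
  1,055,000 Ft × 13% = 137,150 Ft

Regular income tax:
  668,000 Ft × 10% = 66,800 Ft
  124,000 Ft × 14% = 17,360 Ft
  → 84,160 Ft
  Less low-income housing credit 10,000 Ft → 74,160 Ft

Excess of alternative floor tax over regular income tax: 137,150 Ft − 74,160 Ft = 62,990 Ft.

62,990 Ft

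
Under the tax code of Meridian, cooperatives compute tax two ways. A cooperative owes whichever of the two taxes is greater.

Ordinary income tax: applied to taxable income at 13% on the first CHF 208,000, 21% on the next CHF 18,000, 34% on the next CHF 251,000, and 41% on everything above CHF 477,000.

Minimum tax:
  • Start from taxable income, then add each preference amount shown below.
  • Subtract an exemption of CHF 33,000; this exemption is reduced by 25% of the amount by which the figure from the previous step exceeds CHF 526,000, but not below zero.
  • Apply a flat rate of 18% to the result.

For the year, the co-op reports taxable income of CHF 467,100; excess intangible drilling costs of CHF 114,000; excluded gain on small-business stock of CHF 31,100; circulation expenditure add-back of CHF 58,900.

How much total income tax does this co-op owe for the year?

CHF 120,798

Minimum tax:
  Adjusted income: CHF 467,100 + CHF 114,000 + CHF 31,100 + CHF 58,900 = CHF 671,100
  Exemption: 25% × (CHF 671,100 − CHF 526,000) = CHF 36,275 ≥ CHF 33,000, so the exemption is fully phased out
  Base: CHF 671,100 − CHF 0 = CHF 671,100
  CHF 671,100 × 18% = CHF 120,798

Ordinary income tax:
  CHF 208,000 × 13% = CHF 27,040
  CHF 18,000 × 21% = CHF 3,780
  CHF 241,100 × 34% = CHF 81,974
  → CHF 112,794

CHF 120,798 > CHF 112,794, so the minimum tax is the binding amount.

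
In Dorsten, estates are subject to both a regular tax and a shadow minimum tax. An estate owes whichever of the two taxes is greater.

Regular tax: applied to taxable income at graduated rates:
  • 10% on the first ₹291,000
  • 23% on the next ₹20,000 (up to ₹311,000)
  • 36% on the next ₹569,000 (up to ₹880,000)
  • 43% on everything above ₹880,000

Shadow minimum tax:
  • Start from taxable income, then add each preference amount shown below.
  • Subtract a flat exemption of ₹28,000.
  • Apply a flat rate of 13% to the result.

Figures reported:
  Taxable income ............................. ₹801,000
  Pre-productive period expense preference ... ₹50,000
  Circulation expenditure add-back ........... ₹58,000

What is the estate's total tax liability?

₹210,100

Regular tax:
  ₹291,000 × 10% = ₹29,100
  ₹20,000 × 23% = ₹4,600
  ₹490,000 × 36% = ₹176,400
  → ₹210,100

Shadow minimum tax:
  Adjusted income: ₹801,000 + ₹50,000 + ₹58,000 = ₹909,000
  Less exemption ₹28,000 → base ₹881,000
  ₹881,000 × 13% = ₹114,530

₹210,100 > ₹114,530, so the regular tax governs.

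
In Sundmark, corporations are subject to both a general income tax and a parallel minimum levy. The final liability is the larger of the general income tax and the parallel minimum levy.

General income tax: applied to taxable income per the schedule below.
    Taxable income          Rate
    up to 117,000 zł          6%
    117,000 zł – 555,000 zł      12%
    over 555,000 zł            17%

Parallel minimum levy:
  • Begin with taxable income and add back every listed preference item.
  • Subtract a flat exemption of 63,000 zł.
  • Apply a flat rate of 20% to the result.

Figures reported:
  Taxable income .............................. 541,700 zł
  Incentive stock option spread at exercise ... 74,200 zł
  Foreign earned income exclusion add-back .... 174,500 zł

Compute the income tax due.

145,480 zł

General income tax:
  117,000 zł × 6% = 7,020 zł
  424,700 zł × 12% = 50,964 zł
  → 57,984 zł

Parallel minimum levy:
  Adjusted income: 541,700 zł + 74,200 zł + 174,500 zł = 790,400 zł
  Less exemption 63,000 zł → base 727,400 zł
  727,400 zł × 20% = 145,480 zł

145,480 zł > 57,984 zł, so the parallel minimum levy is the binding amount.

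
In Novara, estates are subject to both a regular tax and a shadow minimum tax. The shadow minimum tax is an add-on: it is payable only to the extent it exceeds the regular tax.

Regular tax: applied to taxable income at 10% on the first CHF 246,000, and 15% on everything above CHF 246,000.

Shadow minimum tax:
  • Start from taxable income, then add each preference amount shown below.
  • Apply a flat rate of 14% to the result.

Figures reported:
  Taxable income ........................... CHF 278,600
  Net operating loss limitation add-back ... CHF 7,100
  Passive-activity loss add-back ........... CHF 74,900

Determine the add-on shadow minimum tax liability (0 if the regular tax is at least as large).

CHF 20,994

Shadow minimum tax:
  Adjusted income: CHF 278,600 + CHF 7,100 + CHF 74,900 = CHF 360,600
  CHF 360,600 × 14% = CHF 50,484

Regular tax:
  CHF 246,000 × 10% = CHF 24,600
  CHF 32,600 × 15% = CHF 4,890
  → CHF 29,490

Excess of shadow minimum tax over regular tax: CHF 50,484 − CHF 29,490 = CHF 20,994.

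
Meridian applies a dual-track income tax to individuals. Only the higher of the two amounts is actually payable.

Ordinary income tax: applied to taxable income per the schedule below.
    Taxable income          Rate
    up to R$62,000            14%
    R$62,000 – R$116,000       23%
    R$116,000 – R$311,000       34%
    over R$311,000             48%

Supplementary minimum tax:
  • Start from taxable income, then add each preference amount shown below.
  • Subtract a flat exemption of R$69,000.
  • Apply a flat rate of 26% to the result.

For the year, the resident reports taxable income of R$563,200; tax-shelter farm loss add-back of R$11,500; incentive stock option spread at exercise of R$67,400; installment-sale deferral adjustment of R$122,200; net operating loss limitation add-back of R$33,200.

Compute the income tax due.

R$208,456

Ordinary income tax:
  R$62,000 × 14% = R$8,680
  R$54,000 × 23% = R$12,420
  R$195,000 × 34% = R$66,300
  R$252,200 × 48% = R$121,056
  → R$208,456

Supplementary minimum tax:
  Adjusted income: R$563,200 + R$11,500 + R$67,400 + R$122,200 + R$33,200 = R$797,500
  Less exemption R$69,000 → base R$728,500
  R$728,500 × 26% = R$189,410

R$208,456 > R$189,410, so the ordinary income tax governs.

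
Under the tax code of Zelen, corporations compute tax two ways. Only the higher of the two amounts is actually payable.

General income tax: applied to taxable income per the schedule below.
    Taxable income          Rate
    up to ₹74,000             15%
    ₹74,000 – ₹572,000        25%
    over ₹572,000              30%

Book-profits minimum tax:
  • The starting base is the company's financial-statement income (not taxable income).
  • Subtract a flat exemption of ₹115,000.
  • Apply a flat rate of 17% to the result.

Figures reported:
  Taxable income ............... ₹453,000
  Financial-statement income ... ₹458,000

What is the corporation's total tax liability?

₹105,850

Book-profits minimum tax:
  Base (financial-statement income): ₹458,000
  Less exemption ₹115,000 → base ₹343,000
  ₹343,000 × 17% = ₹58,310

General income tax:
  ₹74,000 × 15% = ₹11,100
  ₹379,000 × 25% = ₹94,750
  → ₹105,850

₹105,850 > ₹58,310, so the general income tax governs.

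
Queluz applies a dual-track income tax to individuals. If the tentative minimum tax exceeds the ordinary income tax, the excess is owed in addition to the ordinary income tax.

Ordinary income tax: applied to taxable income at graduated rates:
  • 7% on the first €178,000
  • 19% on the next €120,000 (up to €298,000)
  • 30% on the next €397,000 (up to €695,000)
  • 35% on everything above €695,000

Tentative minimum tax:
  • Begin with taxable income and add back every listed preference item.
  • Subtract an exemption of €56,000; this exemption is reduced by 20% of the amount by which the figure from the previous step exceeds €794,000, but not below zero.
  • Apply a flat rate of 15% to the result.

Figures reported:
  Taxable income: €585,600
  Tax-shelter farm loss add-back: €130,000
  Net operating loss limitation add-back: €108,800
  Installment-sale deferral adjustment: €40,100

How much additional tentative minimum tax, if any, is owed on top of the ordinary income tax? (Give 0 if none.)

Ordinary income tax:
  €178,000 × 7% = €12,460
  €120,000 × 19% = €22,800
  €287,600 × 30% = €86,280
  → €121,540

Tentative minimum tax:
  Adjusted income: €585,600 + €130,000 + €108,800 + €40,100 = €864,500
  Exemption: €56,000 − 20% × (€864,500 − €794,000) = €56,000 − €14,100 = €41,900
  Base: €864,500 − €41,900 = €822,600
  €822,600 × 15% = €123,390

Excess of tentative minimum tax over ordinary income tax: €123,390 − €121,540 = €1,850.

€1,850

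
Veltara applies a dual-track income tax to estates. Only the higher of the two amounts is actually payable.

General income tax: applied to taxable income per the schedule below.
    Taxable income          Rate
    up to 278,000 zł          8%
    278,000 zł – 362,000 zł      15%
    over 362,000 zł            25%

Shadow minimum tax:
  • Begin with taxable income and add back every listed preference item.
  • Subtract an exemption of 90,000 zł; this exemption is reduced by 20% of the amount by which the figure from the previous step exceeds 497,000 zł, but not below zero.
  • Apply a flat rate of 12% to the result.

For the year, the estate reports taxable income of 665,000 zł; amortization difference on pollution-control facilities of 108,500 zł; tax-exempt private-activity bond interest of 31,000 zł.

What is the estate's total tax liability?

Shadow minimum tax:
  Adjusted income: 665,000 zł + 108,500 zł + 31,000 zł = 804,500 zł
  Exemption: 90,000 zł − 20% × (804,500 zł − 497,000 zł) = 90,000 zł − 61,500 zł = 28,500 zł
  Base: 804,500 zł − 28,500 zł = 776,000 zł
  776,000 zł × 12% = 93,120 zł

General income tax:
  278,000 zł × 8% = 22,240 zł
  84,000 zł × 15% = 12,600 zł
  303,000 zł × 25% = 75,750 zł
  → 110,590 zł

110,590 zł > 93,120 zł, so the general income tax governs.

110,590 zł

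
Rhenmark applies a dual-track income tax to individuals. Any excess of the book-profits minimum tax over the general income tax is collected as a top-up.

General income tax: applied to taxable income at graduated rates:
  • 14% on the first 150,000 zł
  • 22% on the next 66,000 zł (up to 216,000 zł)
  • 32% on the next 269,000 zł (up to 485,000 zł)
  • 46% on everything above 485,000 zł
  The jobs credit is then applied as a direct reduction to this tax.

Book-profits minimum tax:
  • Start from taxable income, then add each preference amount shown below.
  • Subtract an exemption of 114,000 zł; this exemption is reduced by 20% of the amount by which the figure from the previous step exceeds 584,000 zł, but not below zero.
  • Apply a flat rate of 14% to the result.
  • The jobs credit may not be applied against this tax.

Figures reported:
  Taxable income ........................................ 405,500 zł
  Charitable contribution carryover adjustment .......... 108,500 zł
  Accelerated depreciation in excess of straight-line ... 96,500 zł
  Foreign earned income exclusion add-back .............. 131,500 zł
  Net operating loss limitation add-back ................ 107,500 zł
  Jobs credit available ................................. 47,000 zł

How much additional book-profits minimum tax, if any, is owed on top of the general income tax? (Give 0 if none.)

General income tax:
  150,000 zł × 14% = 21,000 zł
  66,000 zł × 22% = 14,520 zł
  189,500 zł × 32% = 60,640 zł
  → 96,160 zł
  Less jobs credit 47,000 zł → 49,160 zł

Book-profits minimum tax:
  Adjusted income: 405,500 zł + 108,500 zł + 96,500 zł + 131,500 zł + 107,500 zł = 849,500 zł
  Exemption: 114,000 zł − 20% × (849,500 zł − 584,000 zł) = 114,000 zł − 53,100 zł = 60,900 zł
  Base: 849,500 zł − 60,900 zł = 788,600 zł
  788,600 zł × 14% = 110,404 zł

Excess of book-profits minimum tax over general income tax: 110,404 zł − 49,160 zł = 61,244 zł.

61,244 zł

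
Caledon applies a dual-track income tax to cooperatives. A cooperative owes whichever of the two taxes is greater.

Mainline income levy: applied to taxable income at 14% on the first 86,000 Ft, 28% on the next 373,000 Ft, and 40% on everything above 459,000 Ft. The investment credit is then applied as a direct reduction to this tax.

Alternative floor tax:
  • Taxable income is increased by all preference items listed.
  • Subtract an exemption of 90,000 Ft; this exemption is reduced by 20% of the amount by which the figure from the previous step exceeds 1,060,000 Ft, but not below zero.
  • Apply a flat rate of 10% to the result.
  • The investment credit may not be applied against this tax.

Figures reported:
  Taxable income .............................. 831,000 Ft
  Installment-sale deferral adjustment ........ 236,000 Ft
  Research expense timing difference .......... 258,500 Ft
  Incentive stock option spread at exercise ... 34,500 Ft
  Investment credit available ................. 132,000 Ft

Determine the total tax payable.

Mainline income levy:
  86,000 Ft × 14% = 12,040 Ft
  373,000 Ft × 28% = 104,440 Ft
  372,000 Ft × 40% = 148,800 Ft
  → 265,280 Ft
  Less investment credit 132,000 Ft → 133,280 Ft

Alternative floor tax:
  Adjusted income: 831,000 Ft + 236,000 Ft + 258,500 Ft + 34,500 Ft = 1,360,000 Ft
  Exemption: 90,000 Ft − 20% × (1,360,000 Ft − 1,060,000 Ft) = 90,000 Ft − 60,000 Ft = 30,000 Ft
  Base: 1,360,000 Ft − 30,000 Ft = 1,330,000 Ft
  1,330,000 Ft × 10% = 133,000 Ft

133,280 Ft > 133,000 Ft, so the mainline income levy governs.

133,280 Ft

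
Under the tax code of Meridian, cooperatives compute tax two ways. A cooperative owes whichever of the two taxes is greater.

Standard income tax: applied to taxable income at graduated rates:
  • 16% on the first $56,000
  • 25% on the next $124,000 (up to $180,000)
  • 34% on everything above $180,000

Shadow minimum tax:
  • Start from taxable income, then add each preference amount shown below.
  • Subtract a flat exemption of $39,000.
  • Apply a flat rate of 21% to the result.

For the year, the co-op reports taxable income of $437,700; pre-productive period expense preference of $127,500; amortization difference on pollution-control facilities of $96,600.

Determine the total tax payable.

$130,788

Shadow minimum tax:
  Adjusted income: $437,700 + $127,500 + $96,600 = $661,800
  Less exemption $39,000 → base $622,800
  $622,800 × 21% = $130,788

Standard income tax:
  $56,000 × 16% = $8,960
  $124,000 × 25% = $31,000
  $257,700 × 34% = $87,618
  → $127,578

$130,788 > $127,578, so the shadow minimum tax is the binding amount.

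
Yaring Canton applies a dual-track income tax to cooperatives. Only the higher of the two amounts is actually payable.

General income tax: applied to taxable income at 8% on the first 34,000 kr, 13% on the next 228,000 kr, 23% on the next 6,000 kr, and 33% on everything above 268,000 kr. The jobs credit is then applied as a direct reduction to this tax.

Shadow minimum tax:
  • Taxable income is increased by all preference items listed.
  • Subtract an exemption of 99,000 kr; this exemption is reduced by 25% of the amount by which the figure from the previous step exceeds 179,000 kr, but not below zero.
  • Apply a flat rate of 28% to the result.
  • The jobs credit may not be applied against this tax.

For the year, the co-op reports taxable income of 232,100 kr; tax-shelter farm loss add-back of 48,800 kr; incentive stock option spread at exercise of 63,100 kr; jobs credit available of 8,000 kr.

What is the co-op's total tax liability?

80,150 kr

Shadow minimum tax:
  Adjusted income: 232,100 kr + 48,800 kr + 63,100 kr = 344,000 kr
  Exemption: 99,000 kr − 25% × (344,000 kr − 179,000 kr) = 99,000 kr − 41,250 kr = 57,750 kr
  Base: 344,000 kr − 57,750 kr = 286,250 kr
  286,250 kr × 28% = 80,150 kr

General income tax:
  34,000 kr × 8% = 2,720 kr
  198,100 kr × 13% = 25,753 kr
  → 28,473 kr
  Less jobs credit 8,000 kr → 20,473 kr

80,150 kr > 20,473 kr, so the shadow minimum tax is the binding amount.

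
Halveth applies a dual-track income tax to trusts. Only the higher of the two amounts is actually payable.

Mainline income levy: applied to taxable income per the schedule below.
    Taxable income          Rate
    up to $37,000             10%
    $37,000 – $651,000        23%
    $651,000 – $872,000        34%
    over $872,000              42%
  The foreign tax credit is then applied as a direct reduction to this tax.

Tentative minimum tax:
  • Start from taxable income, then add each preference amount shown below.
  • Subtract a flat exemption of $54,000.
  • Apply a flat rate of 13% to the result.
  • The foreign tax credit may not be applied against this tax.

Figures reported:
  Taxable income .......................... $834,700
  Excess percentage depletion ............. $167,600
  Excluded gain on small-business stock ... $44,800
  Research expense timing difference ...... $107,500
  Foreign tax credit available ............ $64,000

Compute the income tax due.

$143,378

Tentative minimum tax:
  Adjusted income: $834,700 + $167,600 + $44,800 + $107,500 = $1,154,600
  Less exemption $54,000 → base $1,100,600
  $1,100,600 × 13% = $143,078

Mainline income levy:
  $37,000 × 10% = $3,700
  $614,000 × 23% = $141,220
  $183,700 × 34% = $62,458
  → $207,378
  Less foreign tax credit $64,000 → $143,378

$143,378 > $143,078, so the mainline income levy governs.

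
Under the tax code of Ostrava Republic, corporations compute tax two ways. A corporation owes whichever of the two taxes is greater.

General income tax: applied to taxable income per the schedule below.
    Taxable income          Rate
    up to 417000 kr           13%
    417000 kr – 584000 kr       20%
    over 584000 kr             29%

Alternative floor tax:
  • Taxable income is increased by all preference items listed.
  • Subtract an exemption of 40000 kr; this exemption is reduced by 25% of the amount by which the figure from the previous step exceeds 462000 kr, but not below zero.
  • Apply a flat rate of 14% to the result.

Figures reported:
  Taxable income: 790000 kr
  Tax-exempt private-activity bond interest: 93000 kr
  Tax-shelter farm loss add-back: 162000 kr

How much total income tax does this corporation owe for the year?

Alternative floor tax:
  Adjusted income: 790000 kr + 93000 kr + 162000 kr = 1045000 kr
  Exemption: 25% × (1045000 kr − 462000 kr) = 145750 kr ≥ 40000 kr, so the exemption is fully phased out
  Base: 1045000 kr − 0 kr = 1045000 kr
  1045000 kr × 14% = 146300 kr

General income tax:
  417000 kr × 13% = 54210 kr
  167000 kr × 20% = 33400 kr
  206000 kr × 29% = 59740 kr
  → 147350 kr

147350 kr > 146300 kr, so the general income tax governs.

147350 kr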